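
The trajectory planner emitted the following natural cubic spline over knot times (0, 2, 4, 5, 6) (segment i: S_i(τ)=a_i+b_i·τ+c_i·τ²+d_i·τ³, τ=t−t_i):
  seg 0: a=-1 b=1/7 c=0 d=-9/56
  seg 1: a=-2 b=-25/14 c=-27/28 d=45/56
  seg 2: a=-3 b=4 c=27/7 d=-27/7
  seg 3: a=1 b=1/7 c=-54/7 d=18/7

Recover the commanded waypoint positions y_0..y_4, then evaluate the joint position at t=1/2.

y_0=-1 y_1=-2 y_2=-3 y_3=1 y_4=-4
S(1/2) = -425/448

y_0 = S_0(0) = a_0 = -1
y_1 = S_1(0) = a_1 = -2
y_2 = S_2(0) = a_2 = -3
y_3 = S_3(0) = a_3 = 1
y_4 = S_3(1) = -4
t_q=1/2 is in segment 0 (τ=1/2); S_0(τ)=-425/448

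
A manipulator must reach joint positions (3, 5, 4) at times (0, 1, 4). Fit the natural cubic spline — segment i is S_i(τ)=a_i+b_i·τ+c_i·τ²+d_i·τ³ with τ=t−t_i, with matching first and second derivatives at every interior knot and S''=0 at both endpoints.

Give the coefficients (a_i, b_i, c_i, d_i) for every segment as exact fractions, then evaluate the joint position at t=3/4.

Δ: Δ0=2, Δ1=-1/3
row 1: diag=8, rhs=-14; c'=3/8, d'=-7/4
back: M1=-7/4
M: M0=0, M1=-7/4, M2=0
seg 0: a=3, c=M0/2=0, d=(M1−M0)/(6·1)=-7/24, b=Δ0−h0·(2M0+M1)/6=55/24
seg 1: a=5, c=M1/2=-7/8, d=(M2−M1)/(6·3)=7/72, b=Δ1−h1·(2M1+M2)/6=17/12
t_q=3/4 → seg 0, τ=3/4; S=3+55/24·τ+0·τ²+-7/24·τ³=2353/512

  seg 0: a=3 b=55/24 c=0 d=-7/24
  seg 1: a=5 b=17/12 c=-7/8 d=7/72
S(3/4) = 2353/512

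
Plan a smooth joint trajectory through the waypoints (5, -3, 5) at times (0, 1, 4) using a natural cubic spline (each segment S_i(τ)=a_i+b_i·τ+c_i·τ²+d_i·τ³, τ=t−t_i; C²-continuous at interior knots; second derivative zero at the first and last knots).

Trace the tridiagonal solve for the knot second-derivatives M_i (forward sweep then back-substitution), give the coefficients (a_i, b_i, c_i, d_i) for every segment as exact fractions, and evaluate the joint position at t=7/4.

  seg 0: a=5 b=-28/3 c=0 d=4/3
  seg 1: a=-3 b=-16/3 c=4 d=-4/9
S(7/4) = -79/16

Δ: Δ0=-8, Δ1=8/3
row 1: diag=8, rhs=64; c'=3/8, d'=8
back: M1=8
M: M0=0, M1=8, M2=0
seg 0: a=5, c=M0/2=0, d=(M1−M0)/(6·1)=4/3, b=Δ0−h0·(2M0+M1)/6=-28/3
seg 1: a=-3, c=M1/2=4, d=(M2−M1)/(6·3)=-4/9, b=Δ1−h1·(2M1+M2)/6=-16/3
t_q=7/4 → seg 1, τ=3/4; S=-3+-16/3·τ+4·τ²+-4/9·τ³=-79/16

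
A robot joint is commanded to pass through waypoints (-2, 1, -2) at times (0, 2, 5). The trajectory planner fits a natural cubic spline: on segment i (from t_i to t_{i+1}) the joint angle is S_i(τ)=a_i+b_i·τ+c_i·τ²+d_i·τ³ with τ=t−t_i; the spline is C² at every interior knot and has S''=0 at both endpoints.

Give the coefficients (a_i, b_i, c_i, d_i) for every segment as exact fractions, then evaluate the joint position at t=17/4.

Δ: Δ0=3/2, Δ1=-1
row 1: diag=10, rhs=-15; c'=3/10, d'=-3/2
back: M1=-3/2
M: M0=0, M1=-3/2, M2=0
seg 0: a=-2, c=M0/2=0, d=(M1−M0)/(6·2)=-1/8, b=Δ0−h0·(2M0+M1)/6=2
seg 1: a=1, c=M1/2=-3/4, d=(M2−M1)/(6·3)=1/12, b=Δ1−h1·(2M1+M2)/6=1/2
t_q=17/4 → seg 1, τ=9/4; S=1+1/2·τ+-3/4·τ²+1/12·τ³=-185/256

  seg 0: a=-2 b=2 c=0 d=-1/8
  seg 1: a=1 b=1/2 c=-3/4 d=1/12
S(17/4) = -185/256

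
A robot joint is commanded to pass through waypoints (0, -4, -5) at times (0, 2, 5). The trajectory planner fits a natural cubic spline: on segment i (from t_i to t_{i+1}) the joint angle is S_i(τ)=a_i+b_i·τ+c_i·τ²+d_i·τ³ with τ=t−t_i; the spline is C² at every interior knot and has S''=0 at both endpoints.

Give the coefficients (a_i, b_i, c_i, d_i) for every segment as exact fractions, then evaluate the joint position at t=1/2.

Δ: Δ0=-2, Δ1=-1/3
row 1: diag=10, rhs=10; c'=3/10, d'=1
back: M1=1
M: M0=0, M1=1, M2=0
seg 0: a=0, c=M0/2=0, d=(M1−M0)/(6·2)=1/12, b=Δ0−h0·(2M0+M1)/6=-7/3
seg 1: a=-4, c=M1/2=1/2, d=(M2−M1)/(6·3)=-1/18, b=Δ1−h1·(2M1+M2)/6=-4/3
t_q=1/2 → seg 0, τ=1/2; S=0+-7/3·τ+0·τ²+1/12·τ³=-37/32

  seg 0: a=0 b=-7/3 c=0 d=1/12
  seg 1: a=-4 b=-4/3 c=1/2 d=-1/18
S(1/2) = -37/32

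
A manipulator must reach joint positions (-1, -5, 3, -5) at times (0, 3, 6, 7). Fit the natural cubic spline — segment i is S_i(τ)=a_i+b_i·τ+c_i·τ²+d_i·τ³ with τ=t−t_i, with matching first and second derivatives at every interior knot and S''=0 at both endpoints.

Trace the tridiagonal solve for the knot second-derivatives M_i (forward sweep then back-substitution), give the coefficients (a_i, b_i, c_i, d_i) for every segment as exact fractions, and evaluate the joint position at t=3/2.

  seg 0: a=-1 b=-308/87 c=0 d=64/261
  seg 1: a=-5 b=268/87 c=64/29 d=-68/87
  seg 2: a=3 b=-416/87 c=-140/29 d=140/87
S(3/2) = -159/29

Δ: Δ0=-4/3, Δ1=8/3, Δ2=-8
row 1: diag=12, rhs=24; c'=1/4, d'=2
row 2: denom=8−3·1/4=29/4; d'=(-64−3·2)/(29/4)=-280/29
back: M2=-280/29
back: M1=2−1/4·-280/29=128/29
M: M0=0, M1=128/29, M2=-280/29, M3=0
seg 0: a=-1, c=M0/2=0, d=(M1−M0)/(6·3)=64/261, b=Δ0−h0·(2M0+M1)/6=-308/87
seg 1: a=-5, c=M1/2=64/29, d=(M2−M1)/(6·3)=-68/87, b=Δ1−h1·(2M1+M2)/6=268/87
seg 2: a=3, c=M2/2=-140/29, d=(M3−M2)/(6·1)=140/87, b=Δ2−h2·(2M2+M3)/6=-416/87
t_q=3/2 → seg 0, τ=3/2; S=-1+-308/87·τ+0·τ²+64/261·τ³=-159/29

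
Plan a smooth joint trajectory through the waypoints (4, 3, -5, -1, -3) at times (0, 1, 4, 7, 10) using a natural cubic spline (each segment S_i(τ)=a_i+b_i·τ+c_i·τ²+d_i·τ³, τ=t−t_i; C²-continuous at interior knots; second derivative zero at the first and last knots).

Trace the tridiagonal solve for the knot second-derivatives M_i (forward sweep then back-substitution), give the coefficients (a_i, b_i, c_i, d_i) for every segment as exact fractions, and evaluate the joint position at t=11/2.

  seg 0: a=4 b=-65/108 c=0 d=-43/108
  seg 1: a=3 b=-97/54 c=-43/36 d=293/972
  seg 2: a=-5 b=-89/108 c=41/27 d=-259/972
  seg 3: a=-1 b=59/54 c=-95/108 d=95/972
S(11/2) = -119/32

Δ: Δ0=-1, Δ1=-8/3, Δ2=4/3, Δ3=-2/3
row 1: diag=8, rhs=-10; c'=3/8, d'=-5/4
row 2: denom=12−3·3/8=87/8; d'=(24−3·-5/4)/(87/8)=74/29
row 3: denom=12−3·8/29=324/29; d'=(-12−3·74/29)/(324/29)=-95/54
back: M3=-95/54
back: M2=74/29−8/29·-95/54=82/27
back: M1=-5/4−3/8·82/27=-43/18
M: M0=0, M1=-43/18, M2=82/27, M3=-95/54, M4=0
seg 0: a=4, c=M0/2=0, d=(M1−M0)/(6·1)=-43/108, b=Δ0−h0·(2M0+M1)/6=-65/108
seg 1: a=3, c=M1/2=-43/36, d=(M2−M1)/(6·3)=293/972, b=Δ1−h1·(2M1+M2)/6=-97/54
seg 2: a=-5, c=M2/2=41/27, d=(M3−M2)/(6·3)=-259/972, b=Δ2−h2·(2M2+M3)/6=-89/108
seg 3: a=-1, c=M3/2=-95/108, d=(M4−M3)/(6·3)=95/972, b=Δ3−h3·(2M3+M4)/6=59/54
t_q=11/2 → seg 2, τ=3/2; S=-5+-89/108·τ+41/27·τ²+-259/972·τ³=-119/32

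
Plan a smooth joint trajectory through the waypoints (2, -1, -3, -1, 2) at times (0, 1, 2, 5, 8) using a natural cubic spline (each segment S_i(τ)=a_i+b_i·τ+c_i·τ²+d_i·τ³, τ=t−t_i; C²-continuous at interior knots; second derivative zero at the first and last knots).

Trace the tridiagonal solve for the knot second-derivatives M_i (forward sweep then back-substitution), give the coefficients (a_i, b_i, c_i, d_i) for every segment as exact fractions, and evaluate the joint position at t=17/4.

Δ: Δ0=-3, Δ1=-2, Δ2=2/3, Δ3=1
row 1: diag=4, rhs=6; c'=1/4, d'=3/2
row 2: denom=8−1·1/4=31/4; d'=(16−1·3/2)/(31/4)=58/31
row 3: denom=12−3·12/31=336/31; d'=(2−3·58/31)/(336/31)=-1/3
back: M3=-1/3
back: M2=58/31−12/31·-1/3=2
back: M1=3/2−1/4·2=1
M: M0=0, M1=1, M2=2, M3=-1/3, M4=0
seg 0: a=2, c=M0/2=0, d=(M1−M0)/(6·1)=1/6, b=Δ0−h0·(2M0+M1)/6=-19/6
seg 1: a=-1, c=M1/2=1/2, d=(M2−M1)/(6·1)=1/6, b=Δ1−h1·(2M1+M2)/6=-8/3
seg 2: a=-3, c=M2/2=1, d=(M3−M2)/(6·3)=-7/54, b=Δ2−h2·(2M2+M3)/6=-7/6
seg 3: a=-1, c=M3/2=-1/6, d=(M4−M3)/(6·3)=1/54, b=Δ3−h3·(2M3+M4)/6=4/3
t_q=17/4 → seg 2, τ=9/4; S=-3+-7/6·τ+1·τ²+-7/54·τ³=-261/128

  seg 0: a=2 b=-19/6 c=0 d=1/6
  seg 1: a=-1 b=-8/3 c=1/2 d=1/6
  seg 2: a=-3 b=-7/6 c=1 d=-7/54
  seg 3: a=-1 b=4/3 c=-1/6 d=1/54
S(17/4) = -261/128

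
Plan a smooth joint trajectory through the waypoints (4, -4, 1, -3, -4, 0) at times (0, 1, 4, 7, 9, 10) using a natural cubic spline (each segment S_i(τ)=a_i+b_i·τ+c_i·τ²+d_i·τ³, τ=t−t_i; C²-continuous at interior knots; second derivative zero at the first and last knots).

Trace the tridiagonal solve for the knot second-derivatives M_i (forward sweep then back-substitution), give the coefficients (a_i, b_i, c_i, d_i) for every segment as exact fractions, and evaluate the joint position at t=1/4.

Δ: Δ0=-8, Δ1=5/3, Δ2=-4/3, Δ3=-1/2, Δ4=4
row 1: diag=8, rhs=58; c'=3/8, d'=29/4
row 2: denom=12−3·3/8=87/8; d'=(-18−3·29/4)/(87/8)=-106/29
row 3: denom=10−3·8/29=266/29; d'=(5−3·-106/29)/(266/29)=463/266
row 4: denom=6−2·29/133=740/133; d'=(27−2·463/266)/(740/133)=782/185
back: M4=782/185
back: M3=463/266−29/133·782/185=303/370
back: M2=-106/29−8/29·303/370=-718/185
back: M1=29/4−3/8·-718/185=3221/370
M: M0=0, M1=3221/370, M2=-718/185, M3=303/370, M4=782/185, M5=0
seg 0: a=4, c=M0/2=0, d=(M1−M0)/(6·1)=3221/2220, b=Δ0−h0·(2M0+M1)/6=-20981/2220
seg 1: a=-4, c=M1/2=3221/740, d=(M2−M1)/(6·3)=-4657/6660, b=Δ1−h1·(2M1+M2)/6=-5659/1110
seg 2: a=1, c=M2/2=-359/185, d=(M3−M2)/(6·3)=47/180, b=Δ2−h2·(2M2+M3)/6=4747/2220
seg 3: a=-3, c=M3/2=303/740, d=(M4−M3)/(6·2)=1261/4440, b=Δ3−h3·(2M3+M4)/6=-545/222
seg 4: a=-4, c=M4/2=391/185, d=(M5−M4)/(6·1)=-391/555, b=Δ4−h4·(2M4+M5)/6=1438/555
t_q=1/4 → seg 0, τ=1/4; S=4+-20981/2220·τ+0·τ²+3221/2220·τ³=15723/9472

  seg 0: a=4 b=-20981/2220 c=0 d=3221/2220
  seg 1: a=-4 b=-5659/1110 c=3221/740 d=-4657/6660
  seg 2: a=1 b=4747/2220 c=-359/185 d=47/180
  seg 3: a=-3 b=-545/222 c=303/740 d=1261/4440
  seg 4: a=-4 b=1438/555 c=391/185 d=-391/555
S(1/4) = 15723/9472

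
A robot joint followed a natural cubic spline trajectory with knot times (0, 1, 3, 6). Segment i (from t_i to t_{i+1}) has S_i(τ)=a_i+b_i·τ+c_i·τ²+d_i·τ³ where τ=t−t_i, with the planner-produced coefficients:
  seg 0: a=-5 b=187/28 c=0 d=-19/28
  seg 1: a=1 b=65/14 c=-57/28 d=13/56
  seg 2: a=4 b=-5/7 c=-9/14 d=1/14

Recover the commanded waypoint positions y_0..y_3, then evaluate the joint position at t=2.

y_0 = S_0(0) = a_0 = -5
y_1 = S_1(0) = a_1 = 1
y_2 = S_2(0) = a_2 = 4
y_3 = S_2(3) = -2
t_q=2 is in segment 1 (τ=1); S_1(τ)=215/56

y_0=-5 y_1=1 y_2=4 y_3=-2
S(2) = 215/56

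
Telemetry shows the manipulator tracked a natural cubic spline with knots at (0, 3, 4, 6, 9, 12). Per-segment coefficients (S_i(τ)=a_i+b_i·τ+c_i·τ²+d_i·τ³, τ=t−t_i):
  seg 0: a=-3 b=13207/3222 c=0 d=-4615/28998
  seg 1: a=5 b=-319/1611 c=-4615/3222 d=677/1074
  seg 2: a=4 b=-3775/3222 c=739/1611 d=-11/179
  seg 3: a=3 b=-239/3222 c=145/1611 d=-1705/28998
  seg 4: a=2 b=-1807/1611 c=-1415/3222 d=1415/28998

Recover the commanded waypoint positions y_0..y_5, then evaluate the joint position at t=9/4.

y_0 = S_0(0) = a_0 = -3
y_1 = S_1(0) = a_1 = 5
y_2 = S_2(0) = a_2 = 4
y_3 = S_3(0) = a_3 = 3
y_4 = S_4(0) = a_4 = 2
y_5 = S_4(3) = -4
t_q=9/4 is in segment 0 (τ=9/4); S_0(τ)=101041/22912

y_0=-3 y_1=5 y_2=4 y_3=3 y_4=2 y_5=-4
S(9/4) = 101041/22912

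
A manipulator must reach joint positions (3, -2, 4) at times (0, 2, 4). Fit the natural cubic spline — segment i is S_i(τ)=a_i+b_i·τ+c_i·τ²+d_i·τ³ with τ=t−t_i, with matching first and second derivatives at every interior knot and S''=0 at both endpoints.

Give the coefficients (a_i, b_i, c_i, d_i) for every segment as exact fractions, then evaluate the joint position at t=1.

Δ: Δ0=-5/2, Δ1=3
row 1: diag=8, rhs=33; c'=1/4, d'=33/8
back: M1=33/8
M: M0=0, M1=33/8, M2=0
seg 0: a=3, c=M0/2=0, d=(M1−M0)/(6·2)=11/32, b=Δ0−h0·(2M0+M1)/6=-31/8
seg 1: a=-2, c=M1/2=33/16, d=(M2−M1)/(6·2)=-11/32, b=Δ1−h1·(2M1+M2)/6=1/4
t_q=1 → seg 0, τ=1; S=3+-31/8·τ+0·τ²+11/32·τ³=-17/32

  seg 0: a=3 b=-31/8 c=0 d=11/32
  seg 1: a=-2 b=1/4 c=33/16 d=-11/32
S(1) = -17/32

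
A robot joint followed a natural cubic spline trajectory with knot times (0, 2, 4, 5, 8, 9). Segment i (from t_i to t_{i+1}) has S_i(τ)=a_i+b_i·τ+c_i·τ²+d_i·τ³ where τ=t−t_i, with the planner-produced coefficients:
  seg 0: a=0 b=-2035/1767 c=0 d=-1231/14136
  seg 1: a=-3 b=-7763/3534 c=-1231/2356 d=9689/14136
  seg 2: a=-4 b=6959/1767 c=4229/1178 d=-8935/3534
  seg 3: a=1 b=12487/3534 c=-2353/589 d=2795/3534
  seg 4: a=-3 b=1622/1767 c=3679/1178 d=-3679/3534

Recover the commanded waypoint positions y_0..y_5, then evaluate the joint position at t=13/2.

y_0=0 y_1=-3 y_2=-4 y_3=1 y_4=-3 y_5=0
S(13/2) = -181/9424

y_0 = S_0(0) = a_0 = 0
y_1 = S_1(0) = a_1 = -3
y_2 = S_2(0) = a_2 = -4
y_3 = S_3(0) = a_3 = 1
y_4 = S_4(0) = a_4 = -3
y_5 = S_4(1) = 0
t_q=13/2 is in segment 3 (τ=3/2); S_3(τ)=-181/9424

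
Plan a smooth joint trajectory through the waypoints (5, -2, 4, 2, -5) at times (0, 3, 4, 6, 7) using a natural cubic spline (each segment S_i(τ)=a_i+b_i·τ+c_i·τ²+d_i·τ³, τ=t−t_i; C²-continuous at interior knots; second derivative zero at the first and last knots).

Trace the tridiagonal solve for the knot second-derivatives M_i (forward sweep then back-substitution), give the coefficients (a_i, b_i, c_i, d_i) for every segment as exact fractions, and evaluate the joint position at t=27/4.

Δ: Δ0=-7/3, Δ1=6, Δ2=-1, Δ3=-7
row 1: diag=8, rhs=50; c'=1/8, d'=25/4
row 2: denom=6−1·1/8=47/8; d'=(-42−1·25/4)/(47/8)=-386/47
row 3: denom=6−2·16/47=250/47; d'=(-36−2·-386/47)/(250/47)=-92/25
back: M3=-92/25
back: M2=-386/47−16/47·-92/25=-174/25
back: M1=25/4−1/8·-174/25=178/25
M: M0=0, M1=178/25, M2=-174/25, M3=-92/25, M4=0
seg 0: a=5, c=M0/2=0, d=(M1−M0)/(6·3)=89/225, b=Δ0−h0·(2M0+M1)/6=-442/75
seg 1: a=-2, c=M1/2=89/25, d=(M2−M1)/(6·1)=-176/75, b=Δ1−h1·(2M1+M2)/6=359/75
seg 2: a=4, c=M2/2=-87/25, d=(M3−M2)/(6·2)=41/150, b=Δ2−h2·(2M2+M3)/6=73/15
seg 3: a=2, c=M3/2=-46/25, d=(M4−M3)/(6·1)=46/75, b=Δ3−h3·(2M3+M4)/6=-433/75
t_q=27/4 → seg 3, τ=3/4; S=2+-433/75·τ+-46/25·τ²+46/75·τ³=-497/160

  seg 0: a=5 b=-442/75 c=0 d=89/225
  seg 1: a=-2 b=359/75 c=89/25 d=-176/75
  seg 2: a=4 b=73/15 c=-87/25 d=41/150
  seg 3: a=2 b=-433/75 c=-46/25 d=46/75
S(27/4) = -497/160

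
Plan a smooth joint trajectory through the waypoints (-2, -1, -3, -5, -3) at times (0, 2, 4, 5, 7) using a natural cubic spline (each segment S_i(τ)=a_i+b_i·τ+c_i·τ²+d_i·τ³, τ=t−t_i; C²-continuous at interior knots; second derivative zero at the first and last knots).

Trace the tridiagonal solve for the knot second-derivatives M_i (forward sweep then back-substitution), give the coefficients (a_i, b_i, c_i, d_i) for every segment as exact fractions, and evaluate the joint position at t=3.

  seg 0: a=-2 b=197/256 c=0 d=-69/1024
  seg 1: a=-1 b=-5/128 c=-207/512 d=-39/1024
  seg 2: a=-3 b=-541/256 c=-81/128 d=191/256
  seg 3: a=-5 b=-73/64 c=411/256 d=-137/512
S(3) = -1517/1024

Δ: Δ0=1/2, Δ1=-1, Δ2=-2, Δ3=1
row 1: diag=8, rhs=-9; c'=1/4, d'=-9/8
row 2: denom=6−2·1/4=11/2; d'=(-6−2·-9/8)/(11/2)=-15/22
row 3: denom=6−1·2/11=64/11; d'=(18−1·-15/22)/(64/11)=411/128
back: M3=411/128
back: M2=-15/22−2/11·411/128=-81/64
back: M1=-9/8−1/4·-81/64=-207/256
M: M0=0, M1=-207/256, M2=-81/64, M3=411/128, M4=0
seg 0: a=-2, c=M0/2=0, d=(M1−M0)/(6·2)=-69/1024, b=Δ0−h0·(2M0+M1)/6=197/256
seg 1: a=-1, c=M1/2=-207/512, d=(M2−M1)/(6·2)=-39/1024, b=Δ1−h1·(2M1+M2)/6=-5/128
seg 2: a=-3, c=M2/2=-81/128, d=(M3−M2)/(6·1)=191/256, b=Δ2−h2·(2M2+M3)/6=-541/256
seg 3: a=-5, c=M3/2=411/256, d=(M4−M3)/(6·2)=-137/512, b=Δ3−h3·(2M3+M4)/6=-73/64
t_q=3 → seg 1, τ=1; S=-1+-5/128·τ+-207/512·τ²+-39/1024·τ³=-1517/1024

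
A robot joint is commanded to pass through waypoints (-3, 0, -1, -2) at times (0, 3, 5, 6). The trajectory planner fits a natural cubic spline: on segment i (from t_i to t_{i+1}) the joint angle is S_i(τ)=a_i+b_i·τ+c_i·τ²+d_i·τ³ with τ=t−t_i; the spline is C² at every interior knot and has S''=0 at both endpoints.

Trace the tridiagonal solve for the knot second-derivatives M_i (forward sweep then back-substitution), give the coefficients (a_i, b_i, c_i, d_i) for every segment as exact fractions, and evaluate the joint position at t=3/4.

Δ: Δ0=1, Δ1=-1/2, Δ2=-1
row 1: diag=10, rhs=-9; c'=1/5, d'=-9/10
row 2: denom=6−2·1/5=28/5; d'=(-3−2·-9/10)/(28/5)=-3/14
back: M2=-3/14
back: M1=-9/10−1/5·-3/14=-6/7
M: M0=0, M1=-6/7, M2=-3/14, M3=0
seg 0: a=-3, c=M0/2=0, d=(M1−M0)/(6·3)=-1/21, b=Δ0−h0·(2M0+M1)/6=10/7
seg 1: a=0, c=M1/2=-3/7, d=(M2−M1)/(6·2)=3/56, b=Δ1−h1·(2M1+M2)/6=1/7
seg 2: a=-1, c=M2/2=-3/28, d=(M3−M2)/(6·1)=1/28, b=Δ2−h2·(2M2+M3)/6=-13/14
t_q=3/4 → seg 0, τ=3/4; S=-3+10/7·τ+0·τ²+-1/21·τ³=-873/448

  seg 0: a=-3 b=10/7 c=0 d=-1/21
  seg 1: a=0 b=1/7 c=-3/7 d=3/56
  seg 2: a=-1 b=-13/14 c=-3/28 d=1/28
S(3/4) = -873/448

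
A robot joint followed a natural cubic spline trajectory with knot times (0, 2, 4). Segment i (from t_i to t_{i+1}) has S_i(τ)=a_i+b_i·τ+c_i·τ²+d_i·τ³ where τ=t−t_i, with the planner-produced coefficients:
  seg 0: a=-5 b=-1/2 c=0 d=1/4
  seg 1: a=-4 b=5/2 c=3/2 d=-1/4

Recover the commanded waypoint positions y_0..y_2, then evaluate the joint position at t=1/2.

y_0=-5 y_1=-4 y_2=5
S(1/2) = -167/32

y_0 = S_0(0) = a_0 = -5
y_1 = S_1(0) = a_1 = -4
y_2 = S_1(2) = 5
t_q=1/2 is in segment 0 (τ=1/2); S_0(τ)=-167/32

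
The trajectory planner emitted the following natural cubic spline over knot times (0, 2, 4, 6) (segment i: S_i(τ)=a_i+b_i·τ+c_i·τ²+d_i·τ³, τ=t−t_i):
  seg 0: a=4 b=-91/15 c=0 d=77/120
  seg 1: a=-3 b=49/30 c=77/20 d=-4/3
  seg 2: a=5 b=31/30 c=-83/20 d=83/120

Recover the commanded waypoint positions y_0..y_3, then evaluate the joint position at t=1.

y_0=4 y_1=-3 y_2=5 y_3=-4
S(1) = -57/40

y_0 = S_0(0) = a_0 = 4
y_1 = S_1(0) = a_1 = -3
y_2 = S_2(0) = a_2 = 5
y_3 = S_2(2) = -4
t_q=1 is in segment 0 (τ=1); S_0(τ)=-57/40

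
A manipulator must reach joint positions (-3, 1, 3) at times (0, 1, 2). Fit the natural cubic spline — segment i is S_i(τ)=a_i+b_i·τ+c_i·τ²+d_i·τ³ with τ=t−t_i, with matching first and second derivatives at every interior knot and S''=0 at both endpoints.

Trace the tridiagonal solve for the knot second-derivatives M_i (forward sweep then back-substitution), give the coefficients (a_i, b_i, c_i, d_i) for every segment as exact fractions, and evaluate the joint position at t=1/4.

  seg 0: a=-3 b=9/2 c=0 d=-1/2
  seg 1: a=1 b=3 c=-3/2 d=1/2
S(1/4) = -241/128

Δ: Δ0=4, Δ1=2
row 1: diag=4, rhs=-12; c'=1/4, d'=-3
back: M1=-3
M: M0=0, M1=-3, M2=0
seg 0: a=-3, c=M0/2=0, d=(M1−M0)/(6·1)=-1/2, b=Δ0−h0·(2M0+M1)/6=9/2
seg 1: a=1, c=M1/2=-3/2, d=(M2−M1)/(6·1)=1/2, b=Δ1−h1·(2M1+M2)/6=3
t_q=1/4 → seg 0, τ=1/4; S=-3+9/2·τ+0·τ²+-1/2·τ³=-241/128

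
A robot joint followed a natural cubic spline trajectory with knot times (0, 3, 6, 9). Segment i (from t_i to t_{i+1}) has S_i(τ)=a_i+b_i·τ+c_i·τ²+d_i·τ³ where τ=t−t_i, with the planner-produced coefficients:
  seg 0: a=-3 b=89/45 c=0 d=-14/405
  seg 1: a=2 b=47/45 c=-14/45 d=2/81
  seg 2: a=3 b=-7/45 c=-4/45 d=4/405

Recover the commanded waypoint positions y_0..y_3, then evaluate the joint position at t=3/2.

y_0=-3 y_1=2 y_2=3 y_3=2
S(3/2) = -3/20

y_0 = S_0(0) = a_0 = -3
y_1 = S_1(0) = a_1 = 2
y_2 = S_2(0) = a_2 = 3
y_3 = S_2(3) = 2
t_q=3/2 is in segment 0 (τ=3/2); S_0(τ)=-3/20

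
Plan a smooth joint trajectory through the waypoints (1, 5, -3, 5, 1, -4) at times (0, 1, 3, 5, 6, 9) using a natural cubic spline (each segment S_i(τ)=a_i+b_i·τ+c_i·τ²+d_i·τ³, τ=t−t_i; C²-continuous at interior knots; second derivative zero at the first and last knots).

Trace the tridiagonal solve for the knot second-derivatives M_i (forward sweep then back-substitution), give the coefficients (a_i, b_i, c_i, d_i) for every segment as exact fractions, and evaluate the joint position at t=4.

Δ: Δ0=4, Δ1=-4, Δ2=4, Δ3=-4, Δ4=-5/3
row 1: diag=6, rhs=-48; c'=1/3, d'=-8
row 2: denom=8−2·1/3=22/3; d'=(48−2·-8)/(22/3)=96/11
row 3: denom=6−2·3/11=60/11; d'=(-48−2·96/11)/(60/11)=-12
row 4: denom=8−1·11/60=469/60; d'=(14−1·-12)/(469/60)=1560/469
back: M4=1560/469
back: M3=-12−11/60·1560/469=-5914/469
back: M2=96/11−3/11·-5914/469=5706/469
back: M1=-8−1/3·5706/469=-5654/469
M: M0=0, M1=-5654/469, M2=5706/469, M3=-5914/469, M4=1560/469, M5=0
seg 0: a=1, c=M0/2=0, d=(M1−M0)/(6·1)=-2827/1407, b=Δ0−h0·(2M0+M1)/6=8455/1407
seg 1: a=5, c=M1/2=-2827/469, d=(M2−M1)/(6·2)=2840/1407, b=Δ1−h1·(2M1+M2)/6=-26/1407
seg 2: a=-3, c=M2/2=2853/469, d=(M3−M2)/(6·2)=-415/201, b=Δ2−h2·(2M2+M3)/6=130/1407
seg 3: a=5, c=M3/2=-2957/469, d=(M4−M3)/(6·1)=3737/1407, b=Δ3−h3·(2M3+M4)/6=-494/1407
seg 4: a=1, c=M4/2=780/469, d=(M5−M4)/(6·3)=-260/1407, b=Δ4−h4·(2M4+M5)/6=-7025/1407
t_q=4 → seg 2, τ=1; S=-3+130/1407·τ+2853/469·τ²+-415/201·τ³=521/469

  seg 0: a=1 b=8455/1407 c=0 d=-2827/1407
  seg 1: a=5 b=-26/1407 c=-2827/469 d=2840/1407
  seg 2: a=-3 b=130/1407 c=2853/469 d=-415/201
  seg 3: a=5 b=-494/1407 c=-2957/469 d=3737/1407
  seg 4: a=1 b=-7025/1407 c=780/469 d=-260/1407
S(4) = 521/469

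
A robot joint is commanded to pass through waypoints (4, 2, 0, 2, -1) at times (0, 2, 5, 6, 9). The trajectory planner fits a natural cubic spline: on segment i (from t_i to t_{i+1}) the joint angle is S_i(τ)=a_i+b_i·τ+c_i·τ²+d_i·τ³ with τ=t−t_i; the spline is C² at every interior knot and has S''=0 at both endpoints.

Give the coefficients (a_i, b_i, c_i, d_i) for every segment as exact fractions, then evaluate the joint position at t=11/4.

Δ: Δ0=-1, Δ1=-2/3, Δ2=2, Δ3=-1
row 1: diag=10, rhs=2; c'=3/10, d'=1/5
row 2: denom=8−3·3/10=71/10; d'=(16−3·1/5)/(71/10)=154/71
row 3: denom=8−1·10/71=558/71; d'=(-18−1·154/71)/(558/71)=-716/279
back: M3=-716/279
back: M2=154/71−10/71·-716/279=706/279
back: M1=1/5−3/10·706/279=-52/93
M: M0=0, M1=-52/93, M2=706/279, M3=-716/279, M4=0
seg 0: a=4, c=M0/2=0, d=(M1−M0)/(6·2)=-13/279, b=Δ0−h0·(2M0+M1)/6=-227/279
seg 1: a=2, c=M1/2=-26/93, d=(M2−M1)/(6·3)=431/2511, b=Δ1−h1·(2M1+M2)/6=-383/279
seg 2: a=0, c=M2/2=353/279, d=(M3−M2)/(6·1)=-79/93, b=Δ2−h2·(2M2+M3)/6=442/279
seg 3: a=2, c=M3/2=-358/279, d=(M4−M3)/(6·3)=358/2511, b=Δ3−h3·(2M3+M4)/6=437/279
t_q=11/4 → seg 1, τ=3/4; S=2+-383/279·τ+-26/93·τ²+431/2511·τ³=1757/1984

  seg 0: a=4 b=-227/279 c=0 d=-13/279
  seg 1: a=2 b=-383/279 c=-26/93 d=431/2511
  seg 2: a=0 b=442/279 c=353/279 d=-79/93
  seg 3: a=2 b=437/279 c=-358/279 d=358/2511
S(11/4) = 1757/1984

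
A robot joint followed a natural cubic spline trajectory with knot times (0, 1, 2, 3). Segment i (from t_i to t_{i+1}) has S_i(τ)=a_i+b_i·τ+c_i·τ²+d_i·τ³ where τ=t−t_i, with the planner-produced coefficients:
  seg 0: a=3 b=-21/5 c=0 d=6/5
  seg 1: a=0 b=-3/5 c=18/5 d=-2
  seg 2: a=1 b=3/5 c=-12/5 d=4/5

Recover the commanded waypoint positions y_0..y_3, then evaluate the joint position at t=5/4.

y_0 = S_0(0) = a_0 = 3
y_1 = S_1(0) = a_1 = 0
y_2 = S_2(0) = a_2 = 1
y_3 = S_2(1) = 0
t_q=5/4 is in segment 1 (τ=1/4); S_1(τ)=7/160

y_0=3 y_1=0 y_2=1 y_3=0
S(5/4) = 7/160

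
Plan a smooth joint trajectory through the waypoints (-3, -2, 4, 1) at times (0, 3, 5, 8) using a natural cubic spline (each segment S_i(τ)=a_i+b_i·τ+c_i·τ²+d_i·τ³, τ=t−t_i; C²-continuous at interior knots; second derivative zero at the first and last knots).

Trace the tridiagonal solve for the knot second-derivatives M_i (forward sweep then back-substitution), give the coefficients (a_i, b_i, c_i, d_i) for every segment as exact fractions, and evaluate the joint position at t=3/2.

  seg 0: a=-3 b=-3/4 c=0 d=13/108
  seg 1: a=-2 b=5/2 c=13/12 d=-5/12
  seg 2: a=4 b=11/6 c=-17/12 d=17/108
S(3/2) = -119/32

Δ: Δ0=1/3, Δ1=3, Δ2=-1
row 1: diag=10, rhs=16; c'=1/5, d'=8/5
row 2: denom=10−2·1/5=48/5; d'=(-24−2·8/5)/(48/5)=-17/6
back: M2=-17/6
back: M1=8/5−1/5·-17/6=13/6
M: M0=0, M1=13/6, M2=-17/6, M3=0
seg 0: a=-3, c=M0/2=0, d=(M1−M0)/(6·3)=13/108, b=Δ0−h0·(2M0+M1)/6=-3/4
seg 1: a=-2, c=M1/2=13/12, d=(M2−M1)/(6·2)=-5/12, b=Δ1−h1·(2M1+M2)/6=5/2
seg 2: a=4, c=M2/2=-17/12, d=(M3−M2)/(6·3)=17/108, b=Δ2−h2·(2M2+M3)/6=11/6
t_q=3/2 → seg 0, τ=3/2; S=-3+-3/4·τ+0·τ²+13/108·τ³=-119/32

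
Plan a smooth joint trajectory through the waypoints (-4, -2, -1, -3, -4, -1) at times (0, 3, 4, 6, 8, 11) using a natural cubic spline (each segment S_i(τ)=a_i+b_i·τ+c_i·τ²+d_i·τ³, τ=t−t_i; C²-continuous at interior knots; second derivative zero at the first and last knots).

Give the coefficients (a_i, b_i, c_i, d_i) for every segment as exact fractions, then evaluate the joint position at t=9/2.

  seg 0: a=-4 b=107/271 c=0 d=221/7317
  seg 1: a=-2 b=328/271 c=221/813 d=-392/813
  seg 2: a=-1 b=250/813 c=-955/813 d=847/3252
  seg 3: a=-3 b=-343/271 c=631/1626 d=-17/6504
  seg 4: a=-4 b=415/1626 c=1211/3252 d=-1211/29268
S(9/2) = -9603/8672

Δ: Δ0=2/3, Δ1=1, Δ2=-1, Δ3=-1/2, Δ4=1
row 1: diag=8, rhs=2; c'=1/8, d'=1/4
row 2: denom=6−1·1/8=47/8; d'=(-12−1·1/4)/(47/8)=-98/47
row 3: denom=8−2·16/47=344/47; d'=(3−2·-98/47)/(344/47)=337/344
row 4: denom=10−2·47/172=813/86; d'=(9−2·337/344)/(813/86)=1211/1626
back: M4=1211/1626
back: M3=337/344−47/172·1211/1626=631/813
back: M2=-98/47−16/47·631/813=-1910/813
back: M1=1/4−1/8·-1910/813=442/813
M: M0=0, M1=442/813, M2=-1910/813, M3=631/813, M4=1211/1626, M5=0
seg 0: a=-4, c=M0/2=0, d=(M1−M0)/(6·3)=221/7317, b=Δ0−h0·(2M0+M1)/6=107/271
seg 1: a=-2, c=M1/2=221/813, d=(M2−M1)/(6·1)=-392/813, b=Δ1−h1·(2M1+M2)/6=328/271
seg 2: a=-1, c=M2/2=-955/813, d=(M3−M2)/(6·2)=847/3252, b=Δ2−h2·(2M2+M3)/6=250/813
seg 3: a=-3, c=M3/2=631/1626, d=(M4−M3)/(6·2)=-17/6504, b=Δ3−h3·(2M3+M4)/6=-343/271
seg 4: a=-4, c=M4/2=1211/3252, d=(M5−M4)/(6·3)=-1211/29268, b=Δ4−h4·(2M4+M5)/6=415/1626
t_q=9/2 → seg 2, τ=1/2; S=-1+250/813·τ+-955/813·τ²+847/3252·τ³=-9603/8672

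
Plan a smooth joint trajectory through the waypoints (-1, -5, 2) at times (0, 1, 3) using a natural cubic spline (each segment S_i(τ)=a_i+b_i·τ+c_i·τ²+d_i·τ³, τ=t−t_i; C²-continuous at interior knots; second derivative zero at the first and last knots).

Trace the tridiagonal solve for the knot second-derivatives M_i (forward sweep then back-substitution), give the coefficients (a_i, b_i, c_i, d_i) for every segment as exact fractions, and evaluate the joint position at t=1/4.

Δ: Δ0=-4, Δ1=7/2
row 1: diag=6, rhs=45; c'=1/3, d'=15/2
back: M1=15/2
M: M0=0, M1=15/2, M2=0
seg 0: a=-1, c=M0/2=0, d=(M1−M0)/(6·1)=5/4, b=Δ0−h0·(2M0+M1)/6=-21/4
seg 1: a=-5, c=M1/2=15/4, d=(M2−M1)/(6·2)=-5/8, b=Δ1−h1·(2M1+M2)/6=-3/2
t_q=1/4 → seg 0, τ=1/4; S=-1+-21/4·τ+0·τ²+5/4·τ³=-587/256

  seg 0: a=-1 b=-21/4 c=0 d=5/4
  seg 1: a=-5 b=-3/2 c=15/4 d=-5/8
S(1/4) = -587/256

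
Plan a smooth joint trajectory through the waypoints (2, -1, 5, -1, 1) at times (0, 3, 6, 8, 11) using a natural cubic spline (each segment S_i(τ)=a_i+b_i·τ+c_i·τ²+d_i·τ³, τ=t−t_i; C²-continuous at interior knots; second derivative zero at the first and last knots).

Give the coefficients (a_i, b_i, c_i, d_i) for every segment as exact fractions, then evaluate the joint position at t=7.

  seg 0: a=2 b=-407/177 c=0 d=230/1593
  seg 1: a=-1 b=283/177 c=230/177 d=-619/1593
  seg 2: a=5 b=-194/177 c=-389/177 d=147/236
  seg 3: a=-1 b=-427/177 c=545/354 d=-545/3186
S(7) = 1649/708

Δ: Δ0=-1, Δ1=2, Δ2=-3, Δ3=2/3
row 1: diag=12, rhs=18; c'=1/4, d'=3/2
row 2: denom=10−3·1/4=37/4; d'=(-30−3·3/2)/(37/4)=-138/37
row 3: denom=10−2·8/37=354/37; d'=(22−2·-138/37)/(354/37)=545/177
back: M3=545/177
back: M2=-138/37−8/37·545/177=-778/177
back: M1=3/2−1/4·-778/177=460/177
M: M0=0, M1=460/177, M2=-778/177, M3=545/177, M4=0
seg 0: a=2, c=M0/2=0, d=(M1−M0)/(6·3)=230/1593, b=Δ0−h0·(2M0+M1)/6=-407/177
seg 1: a=-1, c=M1/2=230/177, d=(M2−M1)/(6·3)=-619/1593, b=Δ1−h1·(2M1+M2)/6=283/177
seg 2: a=5, c=M2/2=-389/177, d=(M3−M2)/(6·2)=147/236, b=Δ2−h2·(2M2+M3)/6=-194/177
seg 3: a=-1, c=M3/2=545/354, d=(M4−M3)/(6·3)=-545/3186, b=Δ3−h3·(2M3+M4)/6=-427/177
t_q=7 → seg 2, τ=1; S=5+-194/177·τ+-389/177·τ²+147/236·τ³=1649/708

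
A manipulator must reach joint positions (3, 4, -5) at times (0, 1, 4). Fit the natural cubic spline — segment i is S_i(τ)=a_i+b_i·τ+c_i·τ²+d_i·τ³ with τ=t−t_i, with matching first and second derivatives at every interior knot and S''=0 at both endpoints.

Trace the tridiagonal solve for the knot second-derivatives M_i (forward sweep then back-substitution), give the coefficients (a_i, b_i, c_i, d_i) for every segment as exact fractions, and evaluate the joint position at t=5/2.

Δ: Δ0=1, Δ1=-3
row 1: diag=8, rhs=-24; c'=3/8, d'=-3
back: M1=-3
M: M0=0, M1=-3, M2=0
seg 0: a=3, c=M0/2=0, d=(M1−M0)/(6·1)=-1/2, b=Δ0−h0·(2M0+M1)/6=3/2
seg 1: a=4, c=M1/2=-3/2, d=(M2−M1)/(6·3)=1/6, b=Δ1−h1·(2M1+M2)/6=0
t_q=5/2 → seg 1, τ=3/2; S=4+0·τ+-3/2·τ²+1/6·τ³=19/16

  seg 0: a=3 b=3/2 c=0 d=-1/2
  seg 1: a=4 b=0 c=-3/2 d=1/6
S(5/2) = 19/16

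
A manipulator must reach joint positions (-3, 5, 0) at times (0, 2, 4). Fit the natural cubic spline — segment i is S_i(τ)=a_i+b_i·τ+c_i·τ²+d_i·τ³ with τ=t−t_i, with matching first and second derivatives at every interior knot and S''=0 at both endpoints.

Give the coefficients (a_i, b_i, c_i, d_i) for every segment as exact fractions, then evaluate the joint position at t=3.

  seg 0: a=-3 b=45/8 c=0 d=-13/32
  seg 1: a=5 b=3/4 c=-39/16 d=13/32
S(3) = 119/32

Δ: Δ0=4, Δ1=-5/2
row 1: diag=8, rhs=-39; c'=1/4, d'=-39/8
back: M1=-39/8
M: M0=0, M1=-39/8, M2=0
seg 0: a=-3, c=M0/2=0, d=(M1−M0)/(6·2)=-13/32, b=Δ0−h0·(2M0+M1)/6=45/8
seg 1: a=5, c=M1/2=-39/16, d=(M2−M1)/(6·2)=13/32, b=Δ1−h1·(2M1+M2)/6=3/4
t_q=3 → seg 1, τ=1; S=5+3/4·τ+-39/16·τ²+13/32·τ³=119/32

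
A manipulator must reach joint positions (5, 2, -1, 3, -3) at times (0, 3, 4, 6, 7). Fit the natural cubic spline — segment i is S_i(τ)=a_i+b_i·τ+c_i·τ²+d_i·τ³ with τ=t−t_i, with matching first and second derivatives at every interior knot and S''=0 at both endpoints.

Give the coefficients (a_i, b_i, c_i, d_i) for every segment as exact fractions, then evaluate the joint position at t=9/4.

Δ: Δ0=-1, Δ1=-3, Δ2=2, Δ3=-6
row 1: diag=8, rhs=-12; c'=1/8, d'=-3/2
row 2: denom=6−1·1/8=47/8; d'=(30−1·-3/2)/(47/8)=252/47
row 3: denom=6−2·16/47=250/47; d'=(-48−2·252/47)/(250/47)=-276/25
back: M3=-276/25
back: M2=252/47−16/47·-276/25=228/25
back: M1=-3/2−1/8·228/25=-66/25
M: M0=0, M1=-66/25, M2=228/25, M3=-276/25, M4=0
seg 0: a=5, c=M0/2=0, d=(M1−M0)/(6·3)=-11/75, b=Δ0−h0·(2M0+M1)/6=8/25
seg 1: a=2, c=M1/2=-33/25, d=(M2−M1)/(6·1)=49/25, b=Δ1−h1·(2M1+M2)/6=-91/25
seg 2: a=-1, c=M2/2=114/25, d=(M3−M2)/(6·2)=-42/25, b=Δ2−h2·(2M2+M3)/6=-2/5
seg 3: a=3, c=M3/2=-138/25, d=(M4−M3)/(6·1)=46/25, b=Δ3−h3·(2M3+M4)/6=-58/25
t_q=9/4 → seg 0, τ=9/4; S=5+8/25·τ+0·τ²+-11/75·τ³=6479/1600

  seg 0: a=5 b=8/25 c=0 d=-11/75
  seg 1: a=2 b=-91/25 c=-33/25 d=49/25
  seg 2: a=-1 b=-2/5 c=114/25 d=-42/25
  seg 3: a=3 b=-58/25 c=-138/25 d=46/25
S(9/4) = 6479/1600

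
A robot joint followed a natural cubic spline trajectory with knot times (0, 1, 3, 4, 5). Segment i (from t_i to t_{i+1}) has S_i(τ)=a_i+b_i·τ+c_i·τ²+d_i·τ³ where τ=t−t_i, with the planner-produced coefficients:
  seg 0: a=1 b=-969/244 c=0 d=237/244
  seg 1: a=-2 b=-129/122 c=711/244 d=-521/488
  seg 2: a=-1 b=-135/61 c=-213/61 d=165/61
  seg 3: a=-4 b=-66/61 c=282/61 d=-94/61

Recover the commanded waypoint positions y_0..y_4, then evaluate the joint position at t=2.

y_0 = S_0(0) = a_0 = 1
y_1 = S_1(0) = a_1 = -2
y_2 = S_2(0) = a_2 = -1
y_3 = S_3(0) = a_3 = -4
y_4 = S_3(1) = -2
t_q=2 is in segment 1 (τ=1); S_1(τ)=-591/488

y_0=1 y_1=-2 y_2=-1 y_3=-4 y_4=-2
S(2) = -591/488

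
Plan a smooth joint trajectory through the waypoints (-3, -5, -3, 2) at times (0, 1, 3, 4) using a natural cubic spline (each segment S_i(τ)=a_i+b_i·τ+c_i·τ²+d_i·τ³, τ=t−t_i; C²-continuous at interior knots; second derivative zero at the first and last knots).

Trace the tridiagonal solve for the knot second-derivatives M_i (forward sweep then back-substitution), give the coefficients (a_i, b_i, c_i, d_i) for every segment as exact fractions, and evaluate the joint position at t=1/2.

Δ: Δ0=-2, Δ1=1, Δ2=5
row 1: diag=6, rhs=18; c'=1/3, d'=3
row 2: denom=6−2·1/3=16/3; d'=(24−2·3)/(16/3)=27/8
back: M2=27/8
back: M1=3−1/3·27/8=15/8
M: M0=0, M1=15/8, M2=27/8, M3=0
seg 0: a=-3, c=M0/2=0, d=(M1−M0)/(6·1)=5/16, b=Δ0−h0·(2M0+M1)/6=-37/16
seg 1: a=-5, c=M1/2=15/16, d=(M2−M1)/(6·2)=1/8, b=Δ1−h1·(2M1+M2)/6=-11/8
seg 2: a=-3, c=M2/2=27/16, d=(M3−M2)/(6·1)=-9/16, b=Δ2−h2·(2M2+M3)/6=31/8
t_q=1/2 → seg 0, τ=1/2; S=-3+-37/16·τ+0·τ²+5/16·τ³=-527/128

  seg 0: a=-3 b=-37/16 c=0 d=5/16
  seg 1: a=-5 b=-11/8 c=15/16 d=1/8
  seg 2: a=-3 b=31/8 c=27/16 d=-9/16
S(1/2) = -527/128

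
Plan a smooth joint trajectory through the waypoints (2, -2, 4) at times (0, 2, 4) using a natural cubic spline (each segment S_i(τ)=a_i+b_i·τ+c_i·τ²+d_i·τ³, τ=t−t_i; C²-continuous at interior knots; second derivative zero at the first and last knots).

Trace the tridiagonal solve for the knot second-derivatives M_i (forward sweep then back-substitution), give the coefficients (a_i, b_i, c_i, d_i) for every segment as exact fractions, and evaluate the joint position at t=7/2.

  seg 0: a=2 b=-13/4 c=0 d=5/16
  seg 1: a=-2 b=1/2 c=15/8 d=-5/16
S(7/2) = 245/128

Δ: Δ0=-2, Δ1=3
row 1: diag=8, rhs=30; c'=1/4, d'=15/4
back: M1=15/4
M: M0=0, M1=15/4, M2=0
seg 0: a=2, c=M0/2=0, d=(M1−M0)/(6·2)=5/16, b=Δ0−h0·(2M0+M1)/6=-13/4
seg 1: a=-2, c=M1/2=15/8, d=(M2−M1)/(6·2)=-5/16, b=Δ1−h1·(2M1+M2)/6=1/2
t_q=7/2 → seg 1, τ=3/2; S=-2+1/2·τ+15/8·τ²+-5/16·τ³=245/128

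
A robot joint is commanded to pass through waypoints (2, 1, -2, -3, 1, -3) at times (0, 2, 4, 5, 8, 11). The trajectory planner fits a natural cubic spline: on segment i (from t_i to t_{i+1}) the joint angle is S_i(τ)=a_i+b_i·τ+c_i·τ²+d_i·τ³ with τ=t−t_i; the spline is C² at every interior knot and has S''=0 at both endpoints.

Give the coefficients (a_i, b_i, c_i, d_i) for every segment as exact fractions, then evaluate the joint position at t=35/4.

  seg 0: a=2 b=-68/311 c=0 d=-175/2488
  seg 1: a=1 b=-661/622 c=-525/1244 d=253/2488
  seg 2: a=-2 b=-476/311 c=117/622 d=213/622
  seg 3: a=-3 b=-79/622 c=378/311 d=-4079/16794
  seg 4: a=1 b=189/311 c=-1811/1866 d=1811/16794
S(35/4) = 38031/39808

Δ: Δ0=-1/2, Δ1=-3/2, Δ2=-1, Δ3=4/3, Δ4=-4/3
row 1: diag=8, rhs=-6; c'=1/4, d'=-3/4
row 2: denom=6−2·1/4=11/2; d'=(3−2·-3/4)/(11/2)=9/11
row 3: denom=8−1·2/11=86/11; d'=(14−1·9/11)/(86/11)=145/86
row 4: denom=12−3·33/86=933/86; d'=(-16−3·145/86)/(933/86)=-1811/933
back: M4=-1811/933
back: M3=145/86−33/86·-1811/933=756/311
back: M2=9/11−2/11·756/311=117/311
back: M1=-3/4−1/4·117/311=-525/622
M: M0=0, M1=-525/622, M2=117/311, M3=756/311, M4=-1811/933, M5=0
seg 0: a=2, c=M0/2=0, d=(M1−M0)/(6·2)=-175/2488, b=Δ0−h0·(2M0+M1)/6=-68/311
seg 1: a=1, c=M1/2=-525/1244, d=(M2−M1)/(6·2)=253/2488, b=Δ1−h1·(2M1+M2)/6=-661/622
seg 2: a=-2, c=M2/2=117/622, d=(M3−M2)/(6·1)=213/622, b=Δ2−h2·(2M2+M3)/6=-476/311
seg 3: a=-3, c=M3/2=378/311, d=(M4−M3)/(6·3)=-4079/16794, b=Δ3−h3·(2M3+M4)/6=-79/622
seg 4: a=1, c=M4/2=-1811/1866, d=(M5−M4)/(6·3)=1811/16794, b=Δ4−h4·(2M4+M5)/6=189/311
t_q=35/4 → seg 4, τ=3/4; S=1+189/311·τ+-1811/1866·τ²+1811/16794·τ³=38031/39808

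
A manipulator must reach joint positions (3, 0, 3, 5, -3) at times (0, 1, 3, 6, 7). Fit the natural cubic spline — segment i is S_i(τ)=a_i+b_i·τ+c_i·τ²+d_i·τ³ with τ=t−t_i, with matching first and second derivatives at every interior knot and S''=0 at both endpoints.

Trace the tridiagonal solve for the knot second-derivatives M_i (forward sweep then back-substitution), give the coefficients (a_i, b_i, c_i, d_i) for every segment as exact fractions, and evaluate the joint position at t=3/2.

Δ: Δ0=-3, Δ1=3/2, Δ2=2/3, Δ3=-8
row 1: diag=6, rhs=27; c'=1/3, d'=9/2
row 2: denom=10−2·1/3=28/3; d'=(-5−2·9/2)/(28/3)=-3/2
row 3: denom=8−3·9/28=197/28; d'=(-52−3·-3/2)/(197/28)=-1330/197
back: M3=-1330/197
back: M2=-3/2−9/28·-1330/197=132/197
back: M1=9/2−1/3·132/197=1685/394
M: M0=0, M1=1685/394, M2=132/197, M3=-1330/197, M4=0
seg 0: a=3, c=M0/2=0, d=(M1−M0)/(6·1)=1685/2364, b=Δ0−h0·(2M0+M1)/6=-8777/2364
seg 1: a=0, c=M1/2=1685/788, d=(M2−M1)/(6·2)=-1421/4728, b=Δ1−h1·(2M1+M2)/6=-1861/1182
seg 2: a=3, c=M2/2=66/197, d=(M3−M2)/(6·3)=-731/1773, b=Δ2−h2·(2M2+M3)/6=1993/591
seg 3: a=5, c=M3/2=-665/197, d=(M4−M3)/(6·1)=665/591, b=Δ3−h3·(2M3+M4)/6=-3398/591
t_q=3/2 → seg 1, τ=1/2; S=0+-1861/1182·τ+1685/788·τ²+-1421/4728·τ³=-3659/12608

  seg 0: a=3 b=-8777/2364 c=0 d=1685/2364
  seg 1: a=0 b=-1861/1182 c=1685/788 d=-1421/4728
  seg 2: a=3 b=1993/591 c=66/197 d=-731/1773
  seg 3: a=5 b=-3398/591 c=-665/197 d=665/591
S(3/2) = -3659/12608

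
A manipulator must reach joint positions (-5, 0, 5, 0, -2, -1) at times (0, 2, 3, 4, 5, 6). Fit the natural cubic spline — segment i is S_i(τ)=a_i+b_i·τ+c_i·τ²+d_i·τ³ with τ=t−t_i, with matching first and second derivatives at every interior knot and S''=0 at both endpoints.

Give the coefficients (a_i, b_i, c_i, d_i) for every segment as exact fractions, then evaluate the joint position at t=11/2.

Δ: Δ0=5/2, Δ1=5, Δ2=-5, Δ3=-2, Δ4=1
row 1: diag=6, rhs=15; c'=1/6, d'=5/2
row 2: denom=4−1·1/6=23/6; d'=(-60−1·5/2)/(23/6)=-375/23
row 3: denom=4−1·6/23=86/23; d'=(18−1·-375/23)/(86/23)=789/86
row 4: denom=4−1·23/86=321/86; d'=(18−1·789/86)/(321/86)=253/107
back: M4=253/107
back: M3=789/86−23/86·253/107=914/107
back: M2=-375/23−6/23·914/107=-1983/107
back: M1=5/2−1/6·-1983/107=598/107
M: M0=0, M1=598/107, M2=-1983/107, M3=914/107, M4=253/107, M5=0
seg 0: a=-5, c=M0/2=0, d=(M1−M0)/(6·2)=299/642, b=Δ0−h0·(2M0+M1)/6=409/642
seg 1: a=0, c=M1/2=299/107, d=(M2−M1)/(6·1)=-2581/642, b=Δ1−h1·(2M1+M2)/6=3997/642
seg 2: a=5, c=M2/2=-1983/214, d=(M3−M2)/(6·1)=2897/642, b=Δ2−h2·(2M2+M3)/6=-79/321
seg 3: a=0, c=M3/2=457/107, d=(M4−M3)/(6·1)=-661/642, b=Δ3−h3·(2M3+M4)/6=-3365/642
seg 4: a=-2, c=M4/2=253/214, d=(M5−M4)/(6·1)=-253/642, b=Δ4−h4·(2M4+M5)/6=68/321
t_q=11/2 → seg 4, τ=1/2; S=-2+68/321·τ+253/214·τ²+-253/642·τ³=-2821/1712

  seg 0: a=-5 b=409/642 c=0 d=299/642
  seg 1: a=0 b=3997/642 c=299/107 d=-2581/642
  seg 2: a=5 b=-79/321 c=-1983/214 d=2897/642
  seg 3: a=0 b=-3365/642 c=457/107 d=-661/642
  seg 4: a=-2 b=68/321 c=253/214 d=-253/642
S(11/2) = -2821/1712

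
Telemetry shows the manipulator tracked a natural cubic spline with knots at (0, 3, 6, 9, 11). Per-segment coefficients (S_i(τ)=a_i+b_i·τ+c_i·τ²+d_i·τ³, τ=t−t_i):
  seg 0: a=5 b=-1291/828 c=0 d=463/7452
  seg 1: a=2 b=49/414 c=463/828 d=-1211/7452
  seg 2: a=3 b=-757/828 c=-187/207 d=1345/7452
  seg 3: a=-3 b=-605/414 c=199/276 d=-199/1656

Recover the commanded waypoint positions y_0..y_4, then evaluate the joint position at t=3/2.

y_0 = S_0(0) = a_0 = 5
y_1 = S_1(0) = a_1 = 2
y_2 = S_2(0) = a_2 = 3
y_3 = S_3(0) = a_3 = -3
y_4 = S_3(2) = -4
t_q=3/2 is in segment 0 (τ=3/2); S_0(τ)=2113/736

y_0=5 y_1=2 y_2=3 y_3=-3 y_4=-4
S(3/2) = 2113/736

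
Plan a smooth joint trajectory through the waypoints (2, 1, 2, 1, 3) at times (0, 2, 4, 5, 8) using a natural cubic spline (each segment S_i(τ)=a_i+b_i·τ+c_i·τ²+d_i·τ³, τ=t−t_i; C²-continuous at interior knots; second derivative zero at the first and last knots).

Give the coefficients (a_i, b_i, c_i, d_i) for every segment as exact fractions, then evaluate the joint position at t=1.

  seg 0: a=2 b=-481/516 c=0 d=223/2064
  seg 1: a=1 b=47/129 c=223/344 d=-599/2064
  seg 2: a=2 b=-271/516 c=-47/43 d=319/516
  seg 3: a=1 b=-221/258 c=131/172 d=-131/1548
S(1) = 809/688

Δ: Δ0=-1/2, Δ1=1/2, Δ2=-1, Δ3=2/3
row 1: diag=8, rhs=6; c'=1/4, d'=3/4
row 2: denom=6−2·1/4=11/2; d'=(-9−2·3/4)/(11/2)=-21/11
row 3: denom=8−1·2/11=86/11; d'=(10−1·-21/11)/(86/11)=131/86
back: M3=131/86
back: M2=-21/11−2/11·131/86=-94/43
back: M1=3/4−1/4·-94/43=223/172
M: M0=0, M1=223/172, M2=-94/43, M3=131/86, M4=0
seg 0: a=2, c=M0/2=0, d=(M1−M0)/(6·2)=223/2064, b=Δ0−h0·(2M0+M1)/6=-481/516
seg 1: a=1, c=M1/2=223/344, d=(M2−M1)/(6·2)=-599/2064, b=Δ1−h1·(2M1+M2)/6=47/129
seg 2: a=2, c=M2/2=-47/43, d=(M3−M2)/(6·1)=319/516, b=Δ2−h2·(2M2+M3)/6=-271/516
seg 3: a=1, c=M3/2=131/172, d=(M4−M3)/(6·3)=-131/1548, b=Δ3−h3·(2M3+M4)/6=-221/258
t_q=1 → seg 0, τ=1; S=2+-481/516·τ+0·τ²+223/2064·τ³=809/688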